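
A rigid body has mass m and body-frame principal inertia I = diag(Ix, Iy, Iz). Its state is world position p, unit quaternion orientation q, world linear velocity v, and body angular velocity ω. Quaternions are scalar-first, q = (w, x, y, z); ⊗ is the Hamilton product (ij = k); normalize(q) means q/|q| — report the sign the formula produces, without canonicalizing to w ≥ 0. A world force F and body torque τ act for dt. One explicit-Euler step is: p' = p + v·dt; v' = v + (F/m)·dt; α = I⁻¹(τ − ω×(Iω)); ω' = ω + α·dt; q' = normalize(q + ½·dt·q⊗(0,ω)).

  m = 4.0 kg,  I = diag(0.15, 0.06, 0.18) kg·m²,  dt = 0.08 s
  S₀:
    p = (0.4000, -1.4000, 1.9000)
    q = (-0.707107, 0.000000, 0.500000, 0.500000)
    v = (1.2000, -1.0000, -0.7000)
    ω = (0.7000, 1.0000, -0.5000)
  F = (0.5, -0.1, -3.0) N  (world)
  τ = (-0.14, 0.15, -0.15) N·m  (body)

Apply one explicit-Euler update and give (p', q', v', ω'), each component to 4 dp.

p' = (0.4960, -1.4800, 1.8440)
q' = (-0.7161, -0.0497, 0.4850, 0.4994)
v' = (1.2100, -1.0020, -0.7600)
ω' = (0.6573, 1.1860, -0.5387)

a = F/m = (0.1250, -0.0250, -0.7500)
p + v·dt = (0.4960, -1.4800, 1.8440)
new velocity v' = (1.2100, -1.0020, -0.7600)
angular accel α = (-0.5333, 2.3250, -0.4833)
ω + α·dt = (0.6573, 1.1860, -0.5387)
Hamilton product q⊗(0,ω) = (-0.2500000, -1.2449749, -0.3571070, 0.0035535)
q' = normalize(q + ½dt·q⊗(0,ω)) = (-0.7161, -0.0497, 0.4850, 0.4994)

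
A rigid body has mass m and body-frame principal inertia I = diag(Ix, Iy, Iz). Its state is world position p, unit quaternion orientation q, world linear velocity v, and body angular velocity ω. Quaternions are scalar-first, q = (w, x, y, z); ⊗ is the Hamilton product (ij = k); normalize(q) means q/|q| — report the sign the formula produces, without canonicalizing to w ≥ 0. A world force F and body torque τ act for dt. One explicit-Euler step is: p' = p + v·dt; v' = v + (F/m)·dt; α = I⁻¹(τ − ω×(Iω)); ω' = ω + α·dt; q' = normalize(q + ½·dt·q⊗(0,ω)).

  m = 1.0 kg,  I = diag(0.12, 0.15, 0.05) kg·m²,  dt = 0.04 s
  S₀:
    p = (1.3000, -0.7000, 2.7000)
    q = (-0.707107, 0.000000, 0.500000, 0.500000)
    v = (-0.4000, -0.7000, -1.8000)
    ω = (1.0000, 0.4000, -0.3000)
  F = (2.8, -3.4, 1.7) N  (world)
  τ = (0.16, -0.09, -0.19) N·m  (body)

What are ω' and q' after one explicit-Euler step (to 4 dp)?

ω' = (1.0493, 0.3816, -0.4616)
q' = (-0.7079, -0.0211, 0.5042, 0.4941)

α = I⁻¹(τ − ω×Iω) = (1.2333, -0.4600, -4.0400)
ω' = ω + α·dt = (1.0493, 0.3816, -0.4616)
q⊗(0,ω) = (-0.0500000, -1.0571070, 0.2171572, -0.2878679)
q + ½dt·q⊗(0,ω), renormalized = (-0.7079, -0.0211, 0.5042, 0.4941)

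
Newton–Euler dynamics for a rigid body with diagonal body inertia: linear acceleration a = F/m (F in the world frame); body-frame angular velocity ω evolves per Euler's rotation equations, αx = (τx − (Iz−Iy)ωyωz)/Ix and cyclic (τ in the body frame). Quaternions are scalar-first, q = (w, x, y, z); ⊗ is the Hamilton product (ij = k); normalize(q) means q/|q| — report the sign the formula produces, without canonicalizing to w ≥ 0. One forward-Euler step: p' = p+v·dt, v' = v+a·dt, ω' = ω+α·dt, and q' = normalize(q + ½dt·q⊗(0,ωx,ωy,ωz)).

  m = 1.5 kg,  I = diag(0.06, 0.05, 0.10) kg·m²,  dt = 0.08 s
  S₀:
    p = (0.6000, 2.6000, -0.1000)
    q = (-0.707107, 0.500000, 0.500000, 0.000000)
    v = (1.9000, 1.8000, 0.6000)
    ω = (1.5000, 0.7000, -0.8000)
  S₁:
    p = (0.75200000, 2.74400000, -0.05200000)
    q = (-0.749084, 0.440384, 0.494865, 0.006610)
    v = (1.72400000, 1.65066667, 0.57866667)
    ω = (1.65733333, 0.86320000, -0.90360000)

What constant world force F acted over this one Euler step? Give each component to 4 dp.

Δv = v₁−v₀ = (-0.17600000, -0.14933333, -0.02133333)
m·(v₁−v₀)/dt = (-3.3000, -2.8000, -0.4000)

F = (-3.3000, -2.8000, -0.4000)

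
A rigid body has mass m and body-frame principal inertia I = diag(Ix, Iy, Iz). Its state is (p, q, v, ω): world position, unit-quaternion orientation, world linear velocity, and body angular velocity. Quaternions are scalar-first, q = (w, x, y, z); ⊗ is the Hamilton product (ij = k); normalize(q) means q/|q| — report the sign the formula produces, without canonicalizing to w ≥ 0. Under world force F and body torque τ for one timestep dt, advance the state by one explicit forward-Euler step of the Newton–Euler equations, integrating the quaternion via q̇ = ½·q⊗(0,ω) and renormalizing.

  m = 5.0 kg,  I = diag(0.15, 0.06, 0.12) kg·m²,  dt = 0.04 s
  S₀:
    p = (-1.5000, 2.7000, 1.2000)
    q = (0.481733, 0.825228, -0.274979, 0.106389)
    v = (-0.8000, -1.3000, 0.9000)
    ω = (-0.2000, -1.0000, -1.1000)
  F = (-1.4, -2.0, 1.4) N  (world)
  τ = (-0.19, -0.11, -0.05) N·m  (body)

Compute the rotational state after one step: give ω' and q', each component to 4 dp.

ω×(Iω) gyroscopic = (0.0660, 0.0066, -0.0180)
α = I⁻¹(τ − ω×Iω) = (-1.7067, -1.9433, -0.2667)
new body rate ω' = (-0.2683, -1.0777, -1.1107)
q⊗(0,ω) = (0.0070945, 0.3125193, 0.4047400, -1.4101301)
q' = normalize(q + ½dt·q⊗(0,ω)) = (0.4817, 0.8311, -0.2668, 0.0782)

ω' = (-0.2683, -1.0777, -1.1107)
q' = (0.4817, 0.8311, -0.2668, 0.0782)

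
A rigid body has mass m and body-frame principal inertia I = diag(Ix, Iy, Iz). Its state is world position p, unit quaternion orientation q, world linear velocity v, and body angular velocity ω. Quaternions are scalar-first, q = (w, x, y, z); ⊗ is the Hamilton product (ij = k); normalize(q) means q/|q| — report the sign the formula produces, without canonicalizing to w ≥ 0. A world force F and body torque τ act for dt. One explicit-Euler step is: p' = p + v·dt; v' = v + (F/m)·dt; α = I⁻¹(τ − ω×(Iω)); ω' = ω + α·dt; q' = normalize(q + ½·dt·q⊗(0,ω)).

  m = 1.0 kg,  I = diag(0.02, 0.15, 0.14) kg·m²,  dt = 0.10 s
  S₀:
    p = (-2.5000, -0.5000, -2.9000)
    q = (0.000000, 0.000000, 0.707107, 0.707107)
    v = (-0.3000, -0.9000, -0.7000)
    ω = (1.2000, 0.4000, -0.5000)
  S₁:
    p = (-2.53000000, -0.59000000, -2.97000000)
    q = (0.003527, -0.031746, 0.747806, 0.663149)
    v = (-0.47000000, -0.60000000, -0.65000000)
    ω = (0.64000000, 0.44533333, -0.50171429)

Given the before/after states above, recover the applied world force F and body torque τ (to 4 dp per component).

v₁ − v₀ = (-0.17000000, 0.30000000, 0.05000000)
applied force F = (-1.7000, 3.0000, 0.5000)
Δω = ω₁−ω₀ = (-0.56000000, 0.04533333, -0.00171429)
precession coupling = (0.0020, 0.0720, 0.0624)
applied torque τ = (-0.1100, 0.1400, 0.0600)

F = (-1.7000, 3.0000, 0.5000)
τ = (-0.1100, 0.1400, 0.0600)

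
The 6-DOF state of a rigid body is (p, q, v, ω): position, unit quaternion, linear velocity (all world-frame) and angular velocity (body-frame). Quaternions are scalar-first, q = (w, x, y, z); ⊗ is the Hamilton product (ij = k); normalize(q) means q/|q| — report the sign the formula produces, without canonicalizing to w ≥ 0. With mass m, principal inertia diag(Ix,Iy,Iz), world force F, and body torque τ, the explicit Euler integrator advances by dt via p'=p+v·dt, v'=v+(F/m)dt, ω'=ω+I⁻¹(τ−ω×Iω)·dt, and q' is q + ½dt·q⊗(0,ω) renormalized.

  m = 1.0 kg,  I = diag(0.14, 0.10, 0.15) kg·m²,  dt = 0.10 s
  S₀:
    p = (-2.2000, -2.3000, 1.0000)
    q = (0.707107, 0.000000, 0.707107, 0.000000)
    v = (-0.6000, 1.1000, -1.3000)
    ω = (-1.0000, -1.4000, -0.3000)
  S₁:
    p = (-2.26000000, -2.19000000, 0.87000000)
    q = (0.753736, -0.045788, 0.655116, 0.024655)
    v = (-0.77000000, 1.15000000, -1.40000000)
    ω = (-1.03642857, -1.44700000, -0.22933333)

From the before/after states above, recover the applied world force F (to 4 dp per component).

Δv = v₁−v₀ = (-0.17000000, 0.05000000, -0.10000000)
F = m·Δv/dt = (-1.7000, 0.5000, -1.0000)

F = (-1.7000, 0.5000, -1.0000)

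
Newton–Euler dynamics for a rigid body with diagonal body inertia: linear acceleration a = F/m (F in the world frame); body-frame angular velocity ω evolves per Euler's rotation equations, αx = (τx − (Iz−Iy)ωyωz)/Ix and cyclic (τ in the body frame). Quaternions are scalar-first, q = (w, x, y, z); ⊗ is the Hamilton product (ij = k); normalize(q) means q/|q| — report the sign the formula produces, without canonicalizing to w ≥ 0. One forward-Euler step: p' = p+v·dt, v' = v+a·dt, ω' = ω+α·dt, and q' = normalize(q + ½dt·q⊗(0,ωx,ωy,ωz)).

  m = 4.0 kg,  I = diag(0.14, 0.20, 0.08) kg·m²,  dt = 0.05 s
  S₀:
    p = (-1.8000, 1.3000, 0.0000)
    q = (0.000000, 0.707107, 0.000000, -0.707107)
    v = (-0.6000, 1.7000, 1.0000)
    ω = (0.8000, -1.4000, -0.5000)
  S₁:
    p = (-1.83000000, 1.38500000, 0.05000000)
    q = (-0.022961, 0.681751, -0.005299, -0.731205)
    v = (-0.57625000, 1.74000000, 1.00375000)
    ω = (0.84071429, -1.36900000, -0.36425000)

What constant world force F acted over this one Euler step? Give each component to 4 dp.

F = (1.9000, 3.2000, 0.3000)

Δv = v₁−v₀ = (0.02375000, 0.04000000, 0.00375000)
m·(v₁−v₀)/dt = (1.9000, 3.2000, 0.3000)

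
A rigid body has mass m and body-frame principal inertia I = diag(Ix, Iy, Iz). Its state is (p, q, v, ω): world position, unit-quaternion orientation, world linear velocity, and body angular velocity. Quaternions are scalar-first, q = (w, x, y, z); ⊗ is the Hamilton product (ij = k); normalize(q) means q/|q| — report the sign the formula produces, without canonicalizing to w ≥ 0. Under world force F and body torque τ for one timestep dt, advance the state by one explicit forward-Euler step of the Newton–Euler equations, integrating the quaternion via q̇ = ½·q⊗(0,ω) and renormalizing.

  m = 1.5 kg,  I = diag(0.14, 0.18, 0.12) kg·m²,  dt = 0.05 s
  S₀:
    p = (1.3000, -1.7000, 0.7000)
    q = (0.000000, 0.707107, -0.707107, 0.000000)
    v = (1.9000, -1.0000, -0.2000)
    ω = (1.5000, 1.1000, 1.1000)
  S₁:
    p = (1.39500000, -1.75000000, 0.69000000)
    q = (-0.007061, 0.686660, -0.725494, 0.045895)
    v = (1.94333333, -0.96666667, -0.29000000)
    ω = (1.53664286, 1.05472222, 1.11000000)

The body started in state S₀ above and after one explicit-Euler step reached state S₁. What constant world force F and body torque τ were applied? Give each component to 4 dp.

F = (1.3000, 1.0000, -2.7000)
τ = (0.0300, -0.1300, 0.0900)

v₁ − v₀ = (0.04333333, 0.03333333, -0.09000000)
F = m·Δv/dt = (1.3000, 1.0000, -2.7000)
ω₁ − ω₀ = (0.03664286, -0.04527778, 0.01000000)
gyro term ω₀×Iω₀ = (-0.0726, 0.0330, 0.0660)
applied torque τ = (0.0300, -0.1300, 0.0900)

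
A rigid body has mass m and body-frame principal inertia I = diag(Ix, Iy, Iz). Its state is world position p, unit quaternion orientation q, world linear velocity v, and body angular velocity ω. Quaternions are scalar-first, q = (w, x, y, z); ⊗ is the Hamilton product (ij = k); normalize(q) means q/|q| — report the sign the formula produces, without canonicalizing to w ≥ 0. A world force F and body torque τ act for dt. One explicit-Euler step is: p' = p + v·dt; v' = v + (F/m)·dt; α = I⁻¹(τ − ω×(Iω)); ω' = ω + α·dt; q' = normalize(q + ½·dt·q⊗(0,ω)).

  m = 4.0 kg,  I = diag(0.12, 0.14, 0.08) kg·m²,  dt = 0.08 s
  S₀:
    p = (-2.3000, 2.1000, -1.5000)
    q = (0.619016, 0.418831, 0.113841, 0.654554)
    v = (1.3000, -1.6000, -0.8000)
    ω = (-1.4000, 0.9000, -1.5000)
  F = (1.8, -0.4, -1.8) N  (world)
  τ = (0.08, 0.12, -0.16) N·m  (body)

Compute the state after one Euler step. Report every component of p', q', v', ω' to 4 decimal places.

precession coupling ω×(Iω) = (0.0810, 0.0840, -0.0252)
angular accel α = (-0.0083, 0.2571, -1.6850)
new body rate ω' = (-1.4007, 0.9206, -1.6348)
Hamilton product q⊗(0,ω) = (1.4657375, -1.6264825, 0.2689853, -0.3921987)
q' = normalize(q + ½dt·q⊗(0,ω)) = (0.6749, 0.3524, 0.1241, 0.6363)
p' = p + v·dt = (-2.1960, 1.9720, -1.5640)
v' = v + a·dt = (1.3360, -1.6080, -0.8360)

p' = (-2.1960, 1.9720, -1.5640)
q' = (0.6749, 0.3524, 0.1241, 0.6363)
v' = (1.3360, -1.6080, -0.8360)
ω' = (-1.4007, 0.9206, -1.6348)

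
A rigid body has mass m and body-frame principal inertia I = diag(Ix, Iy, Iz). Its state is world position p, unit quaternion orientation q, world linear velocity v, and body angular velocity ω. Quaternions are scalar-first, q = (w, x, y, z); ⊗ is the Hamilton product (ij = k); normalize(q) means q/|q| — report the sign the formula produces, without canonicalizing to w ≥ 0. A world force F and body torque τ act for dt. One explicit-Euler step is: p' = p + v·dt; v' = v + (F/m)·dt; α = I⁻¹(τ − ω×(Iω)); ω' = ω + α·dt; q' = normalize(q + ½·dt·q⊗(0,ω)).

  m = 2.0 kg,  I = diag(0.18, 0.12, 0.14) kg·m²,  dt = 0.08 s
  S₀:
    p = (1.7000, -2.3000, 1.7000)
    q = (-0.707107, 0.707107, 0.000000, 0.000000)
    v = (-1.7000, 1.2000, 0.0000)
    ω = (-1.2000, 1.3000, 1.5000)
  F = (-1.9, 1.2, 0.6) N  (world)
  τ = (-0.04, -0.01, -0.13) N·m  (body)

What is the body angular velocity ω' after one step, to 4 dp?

gyro term ω×Iω = (0.0390, -0.0720, 0.0936)
(τ − ω×Iω)/I = (-0.4389, 0.5167, -1.5971)
ω' = ω + α·dt = (-1.2351, 1.3413, 1.3722)

ω' = (-1.2351, 1.3413, 1.3722)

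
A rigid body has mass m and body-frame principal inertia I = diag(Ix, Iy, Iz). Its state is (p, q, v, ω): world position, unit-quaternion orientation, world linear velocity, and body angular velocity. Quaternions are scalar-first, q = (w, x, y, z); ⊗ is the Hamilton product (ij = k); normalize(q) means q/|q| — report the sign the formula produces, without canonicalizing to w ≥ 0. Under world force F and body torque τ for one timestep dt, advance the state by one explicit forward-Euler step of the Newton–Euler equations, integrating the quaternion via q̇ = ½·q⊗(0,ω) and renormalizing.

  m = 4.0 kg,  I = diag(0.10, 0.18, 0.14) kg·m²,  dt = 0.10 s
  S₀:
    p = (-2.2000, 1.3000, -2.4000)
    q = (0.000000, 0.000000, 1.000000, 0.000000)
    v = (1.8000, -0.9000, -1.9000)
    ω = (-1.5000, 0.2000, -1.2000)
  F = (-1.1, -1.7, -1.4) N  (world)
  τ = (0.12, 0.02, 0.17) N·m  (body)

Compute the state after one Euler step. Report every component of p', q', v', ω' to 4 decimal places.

linear accel F/m = (-0.2750, -0.4250, -0.3500)
p + v·dt = (-2.0200, 1.2100, -2.5900)
v' = v + a·dt = (1.7725, -0.9425, -1.9350)
(τ − ω×Iω)/I = (1.1040, 0.5111, 1.3857)
ω + α·dt = (-1.3896, 0.2511, -1.0614)
Hamilton product q⊗(0,ω) = (-0.2000000, -1.2000000, 0.0000000, 1.5000000)
updated quaternion q' = (-0.0100, -0.0597, 0.9954, 0.0747)

p' = (-2.0200, 1.2100, -2.5900)
q' = (-0.0100, -0.0597, 0.9954, 0.0747)
v' = (1.7725, -0.9425, -1.9350)
ω' = (-1.3896, 0.2511, -1.0614)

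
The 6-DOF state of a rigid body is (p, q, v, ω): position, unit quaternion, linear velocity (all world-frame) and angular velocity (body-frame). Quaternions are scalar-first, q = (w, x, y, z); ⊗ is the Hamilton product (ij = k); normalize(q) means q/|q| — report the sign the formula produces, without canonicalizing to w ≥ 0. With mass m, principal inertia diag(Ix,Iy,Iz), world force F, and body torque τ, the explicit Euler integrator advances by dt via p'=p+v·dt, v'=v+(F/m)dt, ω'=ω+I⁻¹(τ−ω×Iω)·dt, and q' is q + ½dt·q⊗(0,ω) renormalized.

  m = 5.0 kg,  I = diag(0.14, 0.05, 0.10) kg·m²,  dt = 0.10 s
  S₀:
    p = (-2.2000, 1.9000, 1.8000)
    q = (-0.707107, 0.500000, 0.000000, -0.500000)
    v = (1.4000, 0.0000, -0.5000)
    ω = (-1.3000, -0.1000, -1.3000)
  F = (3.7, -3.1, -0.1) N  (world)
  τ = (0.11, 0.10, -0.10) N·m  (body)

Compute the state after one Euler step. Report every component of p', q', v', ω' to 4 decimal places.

angular accel α = (0.7393, 0.6480, -0.8830)
ω' = ω + α·dt = (-1.2261, -0.0352, -1.3883)
Hamilton product q⊗(0,ω) = (0.0000000, 0.8692391, 1.3707107, 0.8692391)
q + ½dt·q⊗(0,ω), renormalized = (-0.7041, 0.5412, 0.0682, -0.4546)
linear accel F/m = (0.7400, -0.6200, -0.0200)
p + v·dt = (-2.0600, 1.9000, 1.7500)
v + (F/m)dt = (1.4740, -0.0620, -0.5020)

p' = (-2.0600, 1.9000, 1.7500)
q' = (-0.7041, 0.5412, 0.0682, -0.4546)
v' = (1.4740, -0.0620, -0.5020)
ω' = (-1.2261, -0.0352, -1.3883)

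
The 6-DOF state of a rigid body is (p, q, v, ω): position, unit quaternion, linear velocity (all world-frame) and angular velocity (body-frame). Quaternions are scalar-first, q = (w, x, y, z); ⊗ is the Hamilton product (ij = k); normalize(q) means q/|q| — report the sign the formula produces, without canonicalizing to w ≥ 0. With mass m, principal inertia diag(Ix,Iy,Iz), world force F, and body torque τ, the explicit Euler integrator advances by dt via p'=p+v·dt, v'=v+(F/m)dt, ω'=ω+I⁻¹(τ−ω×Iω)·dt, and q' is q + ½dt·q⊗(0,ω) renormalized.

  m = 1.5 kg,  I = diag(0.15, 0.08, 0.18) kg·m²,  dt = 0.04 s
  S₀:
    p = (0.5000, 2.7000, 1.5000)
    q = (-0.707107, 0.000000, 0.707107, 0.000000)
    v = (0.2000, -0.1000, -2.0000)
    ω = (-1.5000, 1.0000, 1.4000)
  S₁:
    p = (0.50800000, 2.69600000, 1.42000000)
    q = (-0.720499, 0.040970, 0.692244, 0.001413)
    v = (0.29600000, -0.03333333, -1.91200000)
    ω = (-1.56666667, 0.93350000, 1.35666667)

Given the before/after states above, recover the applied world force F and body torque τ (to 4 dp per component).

F = (3.6000, 2.5000, 3.3000)
τ = (-0.1100, -0.0700, -0.0900)

v₁ − v₀ = (0.09600000, 0.06666667, 0.08800000)
F = m·Δv/dt = (3.6000, 2.5000, 3.3000)
ω₁ − ω₀ = (-0.06666667, -0.06650000, -0.04333333)
τ = I·(Δω/dt) + ω₀×(Iω₀) = (-0.1100, -0.0700, -0.0900)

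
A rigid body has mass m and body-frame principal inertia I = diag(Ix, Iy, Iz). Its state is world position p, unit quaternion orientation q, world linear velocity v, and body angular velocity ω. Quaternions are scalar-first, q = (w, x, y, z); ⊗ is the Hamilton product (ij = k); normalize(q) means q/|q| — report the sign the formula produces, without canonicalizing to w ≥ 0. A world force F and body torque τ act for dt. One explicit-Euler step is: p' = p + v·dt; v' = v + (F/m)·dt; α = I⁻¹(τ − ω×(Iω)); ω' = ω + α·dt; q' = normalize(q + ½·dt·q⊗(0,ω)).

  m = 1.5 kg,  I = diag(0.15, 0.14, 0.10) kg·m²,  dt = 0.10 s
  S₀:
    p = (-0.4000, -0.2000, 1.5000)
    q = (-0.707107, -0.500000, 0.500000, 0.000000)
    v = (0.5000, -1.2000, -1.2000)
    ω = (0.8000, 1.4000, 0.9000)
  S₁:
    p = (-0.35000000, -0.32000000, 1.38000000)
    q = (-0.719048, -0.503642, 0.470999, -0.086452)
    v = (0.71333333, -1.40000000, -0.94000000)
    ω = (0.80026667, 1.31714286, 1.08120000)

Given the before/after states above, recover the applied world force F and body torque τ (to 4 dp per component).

v₁ − v₀ = (0.21333333, -0.20000000, 0.26000000)
m·(v₁−v₀)/dt = (3.2000, -3.0000, 3.9000)
rate change Δω = (0.00026667, -0.08285714, 0.18120000)
gyro term ω₀×Iω₀ = (-0.0504, 0.0360, -0.0112)
τ = I·(Δω/dt) + ω₀×(Iω₀) = (-0.0500, -0.0800, 0.1700)

F = (3.2000, -3.0000, 3.9000)
τ = (-0.0500, -0.0800, 0.1700)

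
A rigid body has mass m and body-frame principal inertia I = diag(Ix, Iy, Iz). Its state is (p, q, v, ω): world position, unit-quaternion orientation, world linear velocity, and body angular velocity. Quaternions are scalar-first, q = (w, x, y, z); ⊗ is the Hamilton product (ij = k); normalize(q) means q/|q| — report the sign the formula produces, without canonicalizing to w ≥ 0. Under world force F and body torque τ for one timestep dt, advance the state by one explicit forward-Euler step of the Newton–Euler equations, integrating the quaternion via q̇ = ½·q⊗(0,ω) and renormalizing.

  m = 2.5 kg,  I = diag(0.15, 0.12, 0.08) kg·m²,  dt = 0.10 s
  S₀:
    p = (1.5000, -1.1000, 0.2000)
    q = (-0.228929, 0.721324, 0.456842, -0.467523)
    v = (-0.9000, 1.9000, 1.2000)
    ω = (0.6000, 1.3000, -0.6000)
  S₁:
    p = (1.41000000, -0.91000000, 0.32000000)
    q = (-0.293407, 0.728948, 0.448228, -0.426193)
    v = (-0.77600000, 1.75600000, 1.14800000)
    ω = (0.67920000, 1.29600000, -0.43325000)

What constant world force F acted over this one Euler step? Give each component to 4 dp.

F = (3.1000, -3.6000, -1.3000)

v₁ − v₀ = (0.12400000, -0.14400000, -0.05200000)
applied force F = (3.1000, -3.6000, -1.3000)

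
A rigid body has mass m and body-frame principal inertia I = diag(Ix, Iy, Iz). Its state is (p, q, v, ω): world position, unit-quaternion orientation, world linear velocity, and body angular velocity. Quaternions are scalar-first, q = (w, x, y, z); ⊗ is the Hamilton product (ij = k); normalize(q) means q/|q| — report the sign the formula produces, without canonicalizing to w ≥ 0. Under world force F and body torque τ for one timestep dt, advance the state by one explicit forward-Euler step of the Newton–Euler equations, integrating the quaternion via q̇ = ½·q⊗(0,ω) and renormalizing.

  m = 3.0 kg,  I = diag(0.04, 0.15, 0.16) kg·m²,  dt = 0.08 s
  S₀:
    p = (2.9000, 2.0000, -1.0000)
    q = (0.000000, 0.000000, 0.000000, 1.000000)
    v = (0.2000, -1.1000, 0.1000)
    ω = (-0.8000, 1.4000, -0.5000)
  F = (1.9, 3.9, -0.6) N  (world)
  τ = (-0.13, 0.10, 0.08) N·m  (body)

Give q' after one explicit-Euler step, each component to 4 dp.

q' = (0.0200, -0.0559, -0.0319, 0.9977)

2q̇ = q⊗(0,ω) = (0.5000000, -1.4000000, -0.8000000, 0.0000000)
updated quaternion q' = (0.0200, -0.0559, -0.0319, 0.9977)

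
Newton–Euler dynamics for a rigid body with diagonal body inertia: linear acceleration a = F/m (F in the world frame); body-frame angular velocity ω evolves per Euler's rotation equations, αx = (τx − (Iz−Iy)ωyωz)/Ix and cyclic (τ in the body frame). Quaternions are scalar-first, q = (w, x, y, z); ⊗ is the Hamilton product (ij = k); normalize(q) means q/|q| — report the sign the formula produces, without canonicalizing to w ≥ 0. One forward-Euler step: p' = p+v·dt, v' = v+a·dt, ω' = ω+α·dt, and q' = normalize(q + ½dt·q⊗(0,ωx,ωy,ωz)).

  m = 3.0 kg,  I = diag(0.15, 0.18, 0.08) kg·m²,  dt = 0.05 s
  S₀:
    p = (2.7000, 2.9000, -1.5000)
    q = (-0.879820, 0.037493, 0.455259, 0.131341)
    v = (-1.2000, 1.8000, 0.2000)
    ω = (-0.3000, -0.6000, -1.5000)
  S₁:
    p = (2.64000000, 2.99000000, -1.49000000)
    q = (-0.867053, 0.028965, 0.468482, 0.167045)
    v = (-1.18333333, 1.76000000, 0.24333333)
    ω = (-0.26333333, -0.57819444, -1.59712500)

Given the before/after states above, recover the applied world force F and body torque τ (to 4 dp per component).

F = (1.0000, -2.4000, 2.6000)
τ = (0.0200, 0.1100, -0.1500)

velocity change Δv = (0.01666667, -0.04000000, 0.04333333)
applied force F = (1.0000, -2.4000, 2.6000)
Δω = ω₁−ω₀ = (0.03666667, 0.02180556, -0.09712500)
gyro term ω₀×Iω₀ = (-0.0900, 0.0315, 0.0054)
τ = I·(Δω/dt) + ω₀×(Iω₀) = (0.0200, 0.1100, -0.1500)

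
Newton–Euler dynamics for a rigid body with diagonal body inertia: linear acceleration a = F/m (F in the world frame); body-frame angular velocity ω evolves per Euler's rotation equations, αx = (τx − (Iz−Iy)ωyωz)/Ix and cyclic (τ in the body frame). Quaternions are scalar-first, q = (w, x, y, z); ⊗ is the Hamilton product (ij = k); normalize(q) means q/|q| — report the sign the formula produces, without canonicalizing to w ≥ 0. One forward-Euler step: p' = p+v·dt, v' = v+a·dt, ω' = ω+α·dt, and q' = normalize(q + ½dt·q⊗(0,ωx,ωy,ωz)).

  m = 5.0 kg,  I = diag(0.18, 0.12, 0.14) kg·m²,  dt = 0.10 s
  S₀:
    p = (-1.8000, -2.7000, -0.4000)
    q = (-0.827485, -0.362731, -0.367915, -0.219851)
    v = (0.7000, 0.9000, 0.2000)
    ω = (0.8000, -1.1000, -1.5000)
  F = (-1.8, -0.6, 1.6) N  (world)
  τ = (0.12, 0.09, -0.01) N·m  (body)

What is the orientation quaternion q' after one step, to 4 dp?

q' = (-0.8454, -0.3784, -0.3566, -0.1225)

2q̇ = q⊗(0,ω) = (-0.4442982, -0.3519516, 0.1902562, 1.9345636)
q + ½dt·q⊗(0,ω), renormalized = (-0.8454, -0.3784, -0.3566, -0.1225)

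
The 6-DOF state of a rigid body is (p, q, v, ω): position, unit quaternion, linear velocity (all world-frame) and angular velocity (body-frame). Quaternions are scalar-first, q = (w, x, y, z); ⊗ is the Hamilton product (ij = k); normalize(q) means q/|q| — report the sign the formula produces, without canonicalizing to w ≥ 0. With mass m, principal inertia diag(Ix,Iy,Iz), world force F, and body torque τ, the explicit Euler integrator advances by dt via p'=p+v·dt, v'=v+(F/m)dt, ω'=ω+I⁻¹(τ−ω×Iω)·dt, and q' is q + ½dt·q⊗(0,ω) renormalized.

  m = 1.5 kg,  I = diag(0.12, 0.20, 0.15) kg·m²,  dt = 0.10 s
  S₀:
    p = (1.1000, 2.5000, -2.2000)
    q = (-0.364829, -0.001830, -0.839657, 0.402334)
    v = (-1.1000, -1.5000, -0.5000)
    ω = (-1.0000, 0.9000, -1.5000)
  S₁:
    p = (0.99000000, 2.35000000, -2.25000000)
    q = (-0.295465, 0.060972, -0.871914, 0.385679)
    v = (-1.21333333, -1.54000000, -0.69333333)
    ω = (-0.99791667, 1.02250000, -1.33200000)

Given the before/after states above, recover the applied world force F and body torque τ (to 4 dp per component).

velocity change Δv = (-0.11333333, -0.04000000, -0.19333333)
applied force F = (-1.7000, -0.6000, -2.9000)
rate change Δω = (0.00208333, 0.12250000, 0.16800000)
τ = I·(Δω/dt) + ω₀×(Iω₀) = (0.0700, 0.2000, 0.1800)

F = (-1.7000, -0.6000, -2.9000)
τ = (0.0700, 0.2000, 0.1800)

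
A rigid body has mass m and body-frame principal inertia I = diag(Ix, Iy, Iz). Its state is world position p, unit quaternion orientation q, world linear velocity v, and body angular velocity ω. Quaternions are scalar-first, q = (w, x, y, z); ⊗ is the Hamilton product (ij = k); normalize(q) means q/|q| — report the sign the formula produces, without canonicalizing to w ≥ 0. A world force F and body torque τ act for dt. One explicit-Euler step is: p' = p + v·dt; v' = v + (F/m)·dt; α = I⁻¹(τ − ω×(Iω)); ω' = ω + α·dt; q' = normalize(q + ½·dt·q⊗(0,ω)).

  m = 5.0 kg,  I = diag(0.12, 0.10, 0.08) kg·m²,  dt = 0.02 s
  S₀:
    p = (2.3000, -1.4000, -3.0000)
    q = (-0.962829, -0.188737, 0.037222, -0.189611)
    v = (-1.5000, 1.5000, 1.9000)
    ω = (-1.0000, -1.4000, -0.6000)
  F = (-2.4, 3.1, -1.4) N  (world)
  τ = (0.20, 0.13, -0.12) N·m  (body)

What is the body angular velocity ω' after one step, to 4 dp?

angular accel α = (1.8067, 1.0600, -1.1500)
new body rate ω' = (-0.9639, -1.3788, -0.6230)

ω' = (-0.9639, -1.3788, -0.6230)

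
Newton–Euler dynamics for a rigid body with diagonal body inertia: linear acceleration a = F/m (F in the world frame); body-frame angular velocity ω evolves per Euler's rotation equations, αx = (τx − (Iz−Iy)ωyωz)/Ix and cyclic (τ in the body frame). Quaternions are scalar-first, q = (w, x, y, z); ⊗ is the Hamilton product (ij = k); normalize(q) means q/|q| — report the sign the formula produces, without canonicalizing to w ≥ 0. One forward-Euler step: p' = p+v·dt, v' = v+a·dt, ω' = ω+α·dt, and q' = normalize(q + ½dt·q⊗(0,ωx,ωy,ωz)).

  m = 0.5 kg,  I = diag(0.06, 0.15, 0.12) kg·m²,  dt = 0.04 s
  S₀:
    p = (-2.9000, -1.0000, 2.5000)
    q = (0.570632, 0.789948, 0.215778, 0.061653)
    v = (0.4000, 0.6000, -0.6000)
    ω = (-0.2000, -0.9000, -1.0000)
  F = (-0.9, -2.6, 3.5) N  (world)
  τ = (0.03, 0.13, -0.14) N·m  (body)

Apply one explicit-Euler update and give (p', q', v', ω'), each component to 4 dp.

gyro term ω×Iω = (-0.0270, -0.0120, 0.0162)
α = I⁻¹(τ − ω×Iω) = (0.9500, 0.9467, -1.3017)
ω + α·dt = (-0.1620, -0.8621, -1.0521)
Hamilton product q⊗(0,ω) = (0.4138428, -0.2744167, 0.2640486, -1.2384296)
q + ½dt·q⊗(0,ω), renormalized = (0.5787, 0.7842, 0.2210, 0.0369)
p' = p + v·dt = (-2.8840, -0.9760, 2.4760)
new velocity v' = (0.3280, 0.3920, -0.3200)

p' = (-2.8840, -0.9760, 2.4760)
q' = (0.5787, 0.7842, 0.2210, 0.0369)
v' = (0.3280, 0.3920, -0.3200)
ω' = (-0.1620, -0.8621, -1.0521)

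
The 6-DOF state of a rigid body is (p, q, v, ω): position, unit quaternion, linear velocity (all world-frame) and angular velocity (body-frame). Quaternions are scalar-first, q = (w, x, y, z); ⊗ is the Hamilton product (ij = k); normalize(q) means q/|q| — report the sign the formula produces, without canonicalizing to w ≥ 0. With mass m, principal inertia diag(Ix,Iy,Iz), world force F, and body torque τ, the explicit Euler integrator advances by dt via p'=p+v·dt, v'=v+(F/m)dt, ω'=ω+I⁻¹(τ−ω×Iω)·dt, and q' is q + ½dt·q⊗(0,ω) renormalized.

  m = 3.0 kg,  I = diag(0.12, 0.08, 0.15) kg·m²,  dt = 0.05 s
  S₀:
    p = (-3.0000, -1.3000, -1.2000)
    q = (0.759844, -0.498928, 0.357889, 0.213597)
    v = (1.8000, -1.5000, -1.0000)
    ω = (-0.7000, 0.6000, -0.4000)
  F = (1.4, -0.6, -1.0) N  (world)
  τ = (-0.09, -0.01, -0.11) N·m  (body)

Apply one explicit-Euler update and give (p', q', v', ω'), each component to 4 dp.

p' = (-2.9100, -1.3750, -1.2500)
q' = (0.7476, -0.5188, 0.3604, 0.2047)
v' = (1.8233, -1.5100, -1.0167)
ω' = (-0.7305, 0.5990, -0.4423)

a = F/m = (0.4667, -0.2000, -0.3333)
p' = p + v·dt = (-2.9100, -1.3750, -1.2500)
v + (F/m)dt = (1.8233, -1.5100, -1.0167)
(τ − ω×Iω)/I = (-0.6100, -0.0200, -0.8453)
ω' = ω + α·dt = (-0.7305, 0.5990, -0.4423)
2q̇ = q⊗(0,ω) = (-0.4785442, -0.8032046, 0.1068173, -0.3527721)
updated quaternion q' = (0.7476, -0.5188, 0.3604, 0.2047)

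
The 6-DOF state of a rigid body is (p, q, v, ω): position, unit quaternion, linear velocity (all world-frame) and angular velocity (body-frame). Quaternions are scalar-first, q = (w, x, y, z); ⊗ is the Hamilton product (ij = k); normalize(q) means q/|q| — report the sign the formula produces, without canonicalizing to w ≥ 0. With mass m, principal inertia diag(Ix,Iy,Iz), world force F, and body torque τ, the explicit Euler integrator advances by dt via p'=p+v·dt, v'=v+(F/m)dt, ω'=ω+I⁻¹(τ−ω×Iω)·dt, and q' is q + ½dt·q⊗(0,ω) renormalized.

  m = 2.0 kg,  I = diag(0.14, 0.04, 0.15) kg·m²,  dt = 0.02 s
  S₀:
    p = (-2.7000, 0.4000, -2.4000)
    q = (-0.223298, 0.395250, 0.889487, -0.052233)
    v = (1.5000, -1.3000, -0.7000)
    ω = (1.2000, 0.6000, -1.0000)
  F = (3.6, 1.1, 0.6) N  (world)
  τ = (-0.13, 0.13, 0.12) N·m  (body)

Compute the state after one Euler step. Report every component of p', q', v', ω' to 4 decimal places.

p' = (-2.6700, 0.3740, -2.4140)
q' = (-0.2339, 0.3839, 0.8913, -0.0583)
v' = (1.5360, -1.2890, -0.6940)
ω' = (1.1909, 0.6590, -0.9744)

new position p' = (-2.6700, 0.3740, -2.4140)
v' = v + a·dt = (1.5360, -1.2890, -0.6940)
ω×(Iω) gyroscopic = (-0.0660, 0.0120, -0.0720)
angular accel α = (-0.4571, 2.9500, 1.2800)
new body rate ω' = (1.1909, 0.6590, -0.9744)
Hamilton product q⊗(0,ω) = (-1.0602252, -1.1261048, 0.1985916, -0.6069364)
updated quaternion q' = (-0.2339, 0.3839, 0.8913, -0.0583)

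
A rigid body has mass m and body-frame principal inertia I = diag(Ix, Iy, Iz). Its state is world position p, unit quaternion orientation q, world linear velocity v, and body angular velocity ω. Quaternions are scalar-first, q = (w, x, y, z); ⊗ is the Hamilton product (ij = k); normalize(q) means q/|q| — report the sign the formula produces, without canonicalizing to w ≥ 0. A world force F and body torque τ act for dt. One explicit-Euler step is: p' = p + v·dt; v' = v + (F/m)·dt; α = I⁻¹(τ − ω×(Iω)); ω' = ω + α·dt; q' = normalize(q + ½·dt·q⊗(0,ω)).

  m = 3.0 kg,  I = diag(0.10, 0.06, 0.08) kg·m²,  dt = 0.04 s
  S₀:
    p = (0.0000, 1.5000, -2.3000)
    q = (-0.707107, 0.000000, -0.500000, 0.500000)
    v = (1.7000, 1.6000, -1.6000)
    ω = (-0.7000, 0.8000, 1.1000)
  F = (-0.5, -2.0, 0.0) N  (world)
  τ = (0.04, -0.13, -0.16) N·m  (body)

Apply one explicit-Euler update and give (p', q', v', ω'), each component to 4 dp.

p' = (0.0680, 1.5640, -2.3640)
q' = (-0.7098, -0.0091, -0.5181, 0.4772)
v' = (1.6933, 1.5733, -1.6000)
ω' = (-0.6910, 0.7236, 1.0088)

gyro term ω×Iω = (0.0176, -0.0154, 0.0224)
(τ − ω×Iω)/I = (0.2240, -1.9100, -2.2800)
new body rate ω' = (-0.6910, 0.7236, 1.0088)
Hamilton product q⊗(0,ω) = (-0.1500000, -0.4550251, -0.9156856, -1.1278177)
q' = normalize(q + ½dt·q⊗(0,ω)) = (-0.7098, -0.0091, -0.5181, 0.4772)
a = (-0.1667, -0.6667, 0.0000)
new position p' = (0.0680, 1.5640, -2.3640)
v' = v + a·dt = (1.6933, 1.5733, -1.6000)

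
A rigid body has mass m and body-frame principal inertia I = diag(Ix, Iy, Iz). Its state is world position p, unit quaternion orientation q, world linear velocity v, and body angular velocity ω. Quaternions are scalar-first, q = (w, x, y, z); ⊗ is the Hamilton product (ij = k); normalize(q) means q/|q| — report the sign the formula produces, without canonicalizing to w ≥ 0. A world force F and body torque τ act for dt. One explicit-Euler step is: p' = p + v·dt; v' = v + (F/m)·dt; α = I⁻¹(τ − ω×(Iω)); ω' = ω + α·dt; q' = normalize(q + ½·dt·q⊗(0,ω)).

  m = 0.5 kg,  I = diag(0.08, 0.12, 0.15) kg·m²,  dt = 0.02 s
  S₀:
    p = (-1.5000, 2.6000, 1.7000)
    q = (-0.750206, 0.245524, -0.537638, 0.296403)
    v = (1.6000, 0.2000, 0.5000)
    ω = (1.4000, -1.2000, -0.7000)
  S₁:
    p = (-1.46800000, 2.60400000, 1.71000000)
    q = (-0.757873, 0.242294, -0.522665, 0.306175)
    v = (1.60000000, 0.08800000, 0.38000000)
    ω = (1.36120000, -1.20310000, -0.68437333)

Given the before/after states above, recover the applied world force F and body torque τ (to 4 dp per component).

v₁ − v₀ = (0.00000000, -0.11200000, -0.12000000)
F = m·Δv/dt = (0.0000, -2.8000, -3.0000)
Δω = ω₁−ω₀ = (-0.03880000, -0.00310000, 0.01562667)
applied torque τ = (-0.1300, 0.0500, 0.0500)

F = (0.0000, -2.8000, -3.0000)
τ = (-0.1300, 0.0500, 0.0500)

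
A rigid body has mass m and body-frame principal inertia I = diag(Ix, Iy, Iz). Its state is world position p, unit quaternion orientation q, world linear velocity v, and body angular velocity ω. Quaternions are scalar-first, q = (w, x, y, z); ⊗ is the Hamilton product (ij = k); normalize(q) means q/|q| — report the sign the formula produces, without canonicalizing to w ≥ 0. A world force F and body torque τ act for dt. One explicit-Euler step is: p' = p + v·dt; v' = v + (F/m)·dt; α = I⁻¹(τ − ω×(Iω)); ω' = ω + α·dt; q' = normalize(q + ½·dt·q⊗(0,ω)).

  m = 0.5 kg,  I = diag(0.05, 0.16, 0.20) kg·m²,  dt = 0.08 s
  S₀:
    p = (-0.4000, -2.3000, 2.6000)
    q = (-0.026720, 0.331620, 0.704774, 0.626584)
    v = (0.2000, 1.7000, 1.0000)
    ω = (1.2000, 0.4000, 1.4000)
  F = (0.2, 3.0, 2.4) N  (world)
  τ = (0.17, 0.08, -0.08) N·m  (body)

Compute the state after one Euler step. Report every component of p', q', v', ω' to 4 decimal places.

p' = (-0.3840, -2.1640, 2.6800)
q' = (-0.0888, 0.3588, 0.7138, 0.5949)
v' = (0.2320, 2.1800, 1.3840)
ω' = (1.4362, 0.5660, 1.3469)

new position p' = (-0.3840, -2.1640, 2.6800)
v + (F/m)dt = (0.2320, 2.1800, 1.3840)
α = I⁻¹(τ − ω×Iω) = (2.9520, 2.0750, -0.6640)
new body rate ω' = (1.4362, 0.5660, 1.3469)
q⊗(0,ω) = (-1.5570712, 0.7039860, 0.2769448, -0.7504888)
updated quaternion q' = (-0.0888, 0.3588, 0.7138, 0.5949)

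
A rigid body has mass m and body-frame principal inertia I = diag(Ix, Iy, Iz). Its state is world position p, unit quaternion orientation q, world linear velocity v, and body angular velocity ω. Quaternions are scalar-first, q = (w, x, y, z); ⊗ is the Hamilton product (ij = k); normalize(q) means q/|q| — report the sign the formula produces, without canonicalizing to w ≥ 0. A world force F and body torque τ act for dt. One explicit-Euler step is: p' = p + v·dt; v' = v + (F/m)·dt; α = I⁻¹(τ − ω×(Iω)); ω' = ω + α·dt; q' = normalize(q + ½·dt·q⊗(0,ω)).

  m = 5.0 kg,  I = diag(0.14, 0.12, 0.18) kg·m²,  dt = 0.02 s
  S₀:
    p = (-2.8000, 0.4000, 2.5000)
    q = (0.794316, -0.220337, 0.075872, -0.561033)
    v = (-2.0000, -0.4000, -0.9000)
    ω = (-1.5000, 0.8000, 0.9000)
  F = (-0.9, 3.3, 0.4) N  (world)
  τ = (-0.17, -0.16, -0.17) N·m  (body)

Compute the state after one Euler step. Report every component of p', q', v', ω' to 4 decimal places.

p' = (-2.8400, 0.3920, 2.4820)
q' = (0.7953, -0.2270, 0.0926, -0.5544)
v' = (-2.0036, -0.3868, -0.8984)
ω' = (-1.5305, 0.7643, 0.8784)

p + v·dt = (-2.8400, 0.3920, 2.4820)
v' = v + a·dt = (-2.0036, -0.3868, -0.8984)
gyro term ω×Iω = (0.0432, 0.0540, 0.0240)
α = I⁻¹(τ − ω×Iω) = (-1.5229, -1.7833, -1.0778)
new body rate ω' = (-1.5305, 0.7643, 0.8784)
Hamilton product q⊗(0,ω) = (0.1137266, -0.6743628, 1.6753056, 0.6524228)
q + ½dt·q⊗(0,ω), renormalized = (0.7953, -0.2270, 0.0926, -0.5544)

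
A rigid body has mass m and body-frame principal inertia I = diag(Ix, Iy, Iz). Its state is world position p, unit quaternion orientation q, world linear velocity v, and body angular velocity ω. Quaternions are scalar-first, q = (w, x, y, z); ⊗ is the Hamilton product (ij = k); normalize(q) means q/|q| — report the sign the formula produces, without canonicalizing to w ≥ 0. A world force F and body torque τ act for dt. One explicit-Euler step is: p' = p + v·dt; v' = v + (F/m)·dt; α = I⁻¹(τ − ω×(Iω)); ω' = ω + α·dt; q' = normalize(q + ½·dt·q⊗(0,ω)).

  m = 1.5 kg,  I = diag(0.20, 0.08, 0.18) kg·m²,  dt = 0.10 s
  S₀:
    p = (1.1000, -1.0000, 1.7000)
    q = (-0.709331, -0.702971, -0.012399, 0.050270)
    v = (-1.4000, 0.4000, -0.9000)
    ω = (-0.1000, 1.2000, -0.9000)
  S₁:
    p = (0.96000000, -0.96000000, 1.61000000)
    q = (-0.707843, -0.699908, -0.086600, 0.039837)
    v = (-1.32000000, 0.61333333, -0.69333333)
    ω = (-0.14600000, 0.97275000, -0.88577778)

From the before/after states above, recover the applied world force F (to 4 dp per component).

F = (1.2000, 3.2000, 3.1000)

v₁ − v₀ = (0.08000000, 0.21333333, 0.20666667)
m·(v₁−v₀)/dt = (1.2000, 3.2000, 3.1000)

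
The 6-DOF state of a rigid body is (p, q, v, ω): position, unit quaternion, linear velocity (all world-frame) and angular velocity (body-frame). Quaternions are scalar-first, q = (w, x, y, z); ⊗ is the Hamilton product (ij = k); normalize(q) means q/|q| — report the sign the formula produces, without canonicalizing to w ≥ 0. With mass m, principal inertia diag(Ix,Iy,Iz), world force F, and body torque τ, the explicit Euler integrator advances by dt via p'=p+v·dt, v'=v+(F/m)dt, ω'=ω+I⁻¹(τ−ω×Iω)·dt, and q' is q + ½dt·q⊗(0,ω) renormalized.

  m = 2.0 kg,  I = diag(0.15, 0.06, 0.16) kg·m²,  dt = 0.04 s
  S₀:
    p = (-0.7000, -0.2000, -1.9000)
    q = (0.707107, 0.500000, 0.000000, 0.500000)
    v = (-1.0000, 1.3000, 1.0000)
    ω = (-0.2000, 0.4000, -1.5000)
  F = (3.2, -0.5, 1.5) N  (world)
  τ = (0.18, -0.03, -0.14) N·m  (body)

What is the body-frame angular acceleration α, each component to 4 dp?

ω×(Iω) gyroscopic = (-0.0600, -0.0030, 0.0072)
α = I⁻¹(τ − ω×Iω) = (1.6000, -0.4500, -0.9200)

α = (1.6000, -0.4500, -0.9200)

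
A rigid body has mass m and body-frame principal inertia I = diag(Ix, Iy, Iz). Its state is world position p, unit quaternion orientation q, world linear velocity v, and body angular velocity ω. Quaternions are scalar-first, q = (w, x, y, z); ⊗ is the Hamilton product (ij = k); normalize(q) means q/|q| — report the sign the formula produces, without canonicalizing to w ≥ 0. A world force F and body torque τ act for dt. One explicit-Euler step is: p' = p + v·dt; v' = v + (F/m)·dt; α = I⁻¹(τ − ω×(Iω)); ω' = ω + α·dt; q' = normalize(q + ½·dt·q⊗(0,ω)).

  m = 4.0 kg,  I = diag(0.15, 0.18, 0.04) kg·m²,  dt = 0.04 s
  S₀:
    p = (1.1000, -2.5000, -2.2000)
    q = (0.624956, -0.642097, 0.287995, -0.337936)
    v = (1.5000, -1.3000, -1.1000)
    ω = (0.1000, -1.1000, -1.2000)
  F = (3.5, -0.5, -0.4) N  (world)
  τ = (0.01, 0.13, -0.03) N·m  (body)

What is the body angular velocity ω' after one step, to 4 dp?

ω×(Iω) gyroscopic = (-0.1848, -0.0132, -0.0033)
(τ − ω×Iω)/I = (1.2987, 0.7956, -0.6675)
new body rate ω' = (0.1519, -1.0682, -1.2267)

ω' = (0.1519, -1.0682, -1.2267)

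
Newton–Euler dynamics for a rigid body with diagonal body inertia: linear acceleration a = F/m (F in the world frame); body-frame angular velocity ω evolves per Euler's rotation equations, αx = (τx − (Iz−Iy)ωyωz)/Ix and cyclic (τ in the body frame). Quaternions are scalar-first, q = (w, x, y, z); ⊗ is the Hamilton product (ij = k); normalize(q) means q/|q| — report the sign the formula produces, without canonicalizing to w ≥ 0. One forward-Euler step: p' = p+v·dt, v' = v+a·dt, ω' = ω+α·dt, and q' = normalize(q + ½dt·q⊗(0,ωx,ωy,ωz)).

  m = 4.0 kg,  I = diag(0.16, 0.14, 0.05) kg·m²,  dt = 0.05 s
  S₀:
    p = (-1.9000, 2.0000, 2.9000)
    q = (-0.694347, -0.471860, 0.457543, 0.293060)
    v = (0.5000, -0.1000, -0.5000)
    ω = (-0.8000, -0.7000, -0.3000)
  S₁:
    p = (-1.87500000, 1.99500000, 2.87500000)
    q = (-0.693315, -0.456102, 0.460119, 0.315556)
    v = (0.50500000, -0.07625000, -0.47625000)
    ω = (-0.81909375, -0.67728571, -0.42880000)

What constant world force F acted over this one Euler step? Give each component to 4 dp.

velocity change Δv = (0.00500000, 0.02375000, 0.02375000)
applied force F = (0.4000, 1.9000, 1.9000)

F = (0.4000, 1.9000, 1.9000)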